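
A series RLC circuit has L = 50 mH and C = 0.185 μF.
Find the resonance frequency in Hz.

Step 1 — Resonance condition Im(Z)=0 gives ω₀ = 1/√(LC).
Step 2 — ω₀ = 1/√(0.05·1.85e-07) = 1.04e+04 rad/s.
Step 3 — f₀ = ω₀/(2π) = 1655 Hz.

f₀ = 1655 Hz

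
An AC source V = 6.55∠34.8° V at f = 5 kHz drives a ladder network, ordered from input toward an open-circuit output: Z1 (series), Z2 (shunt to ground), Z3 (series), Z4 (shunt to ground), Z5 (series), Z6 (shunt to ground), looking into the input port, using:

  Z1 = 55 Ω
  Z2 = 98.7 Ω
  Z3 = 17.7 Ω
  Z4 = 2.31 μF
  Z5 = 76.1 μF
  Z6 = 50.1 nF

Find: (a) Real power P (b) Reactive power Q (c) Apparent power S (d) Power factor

Step 1 — Angular frequency: ω = 2π·f = 2π·5000 = 3.142e+04 rad/s.
Step 2 — Component impedances:
  Z1: Z = R = 55 Ω
  Z2: Z = R = 98.7 Ω
  Z3: Z = R = 17.7 Ω
  Z4: Z = 1/(jωC) = -j/(ω·C) = 0 - j13.78 Ω
  Z5: Z = 1/(jωC) = -j/(ω·C) = 0 - j0.4183 Ω
  Z6: Z = 1/(jωC) = -j/(ω·C) = 0 - j635.3 Ω
Step 3 — Ladder network (open output): work backward from the far end, alternating series and parallel combinations. Z_in = 71.12 - j9.569 Ω = 71.76∠-7.7° Ω.
Step 4 — Source phasor: V = 6.55∠34.8° V = 5.379 + j3.738 V.
Step 5 — Current: I = V / Z = 0.06734 + j0.06162 A = 0.09128∠42.5° A.
Step 6 — Complex power: S = V·I* = 0.5925 - j0.07973 VA.
Step 7 — Real power: P = Re(S) = 0.5925 W.
Step 8 — Reactive power: Q = Im(S) = -0.07973 VAR.
Step 9 — Apparent power: |S| = 0.5979 VA.
Step 10 — Power factor: PF = P/|S| = 0.9911 (leading).

(a) P = 0.5925 W  (b) Q = -0.07973 VAR  (c) S = 0.5979 VA  (d) PF = 0.9911 (leading)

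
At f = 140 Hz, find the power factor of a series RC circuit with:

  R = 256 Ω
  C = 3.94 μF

Step 1 — Angular frequency: ω = 2π·f = 2π·140 = 879.6 rad/s.
Step 2 — Component impedances:
  R: Z = R = 256 Ω
  C: Z = 1/(jωC) = -j/(ω·C) = 0 - j288.5 Ω
Step 3 — Series combination: Z_total = R + C = 256 - j288.5 Ω = 385.7∠-48.4° Ω.
Step 4 — Power factor: PF = cos(φ) = Re(Z)/|Z| = 256/385.7 = 0.6637.
Step 5 — Type: Im(Z) = -288.5 ⇒ leading (phase φ = -48.4°).

PF = 0.6637 (leading, φ = -48.4°)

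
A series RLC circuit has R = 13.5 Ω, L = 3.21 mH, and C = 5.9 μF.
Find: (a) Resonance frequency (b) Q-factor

Step 1 — Resonance condition Im(Z)=0 gives ω₀ = 1/√(LC).
Step 2 — ω₀ = 1/√(0.00321·5.9e-06) = 7266 rad/s.
Step 3 — f₀ = ω₀/(2π) = 1156 Hz.
Step 4 — Series Q: Q = ω₀L/R = 7266·0.00321/13.5 = 1.728.

(a) f₀ = 1156 Hz  (b) Q = 1.728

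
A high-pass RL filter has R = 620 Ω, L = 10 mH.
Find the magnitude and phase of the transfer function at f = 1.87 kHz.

Step 1 — Angular frequency: ω = 2π·1870 = 1.175e+04 rad/s.
Step 2 — Transfer function: H(jω) = jωL/(R + jωL).
Step 3 — Numerator jωL = j·117.5; denominator R + jωL = 620 + j117.5.
Step 4 — H = 0.03467 + j0.1829.
Step 5 — Magnitude: |H| = 0.1862 (-14.6 dB); phase: φ = 79.3°.

|H| = 0.1862 (-14.6 dB), φ = 79.3°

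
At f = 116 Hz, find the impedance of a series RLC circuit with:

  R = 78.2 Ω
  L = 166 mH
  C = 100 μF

Step 1 — Angular frequency: ω = 2π·f = 2π·116 = 728.8 rad/s.
Step 2 — Component impedances:
  R: Z = R = 78.2 Ω
  L: Z = jωL = j·728.8·0.166 = 0 + j121 Ω
  C: Z = 1/(jωC) = -j/(ω·C) = 0 - j13.72 Ω
Step 3 — Series combination: Z_total = R + L + C = 78.2 + j107.3 Ω = 132.7∠53.9° Ω.

Z = 78.2 + j107.3 Ω = 132.7∠53.9° Ω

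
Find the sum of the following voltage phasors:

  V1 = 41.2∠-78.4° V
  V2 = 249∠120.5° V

Step 1 — Convert each phasor to rectangular form:
  V1 = 41.2·(cos(-78.4°) + j·sin(-78.4°)) = 8.284 - j40.36 V
  V2 = 249·(cos(120.5°) + j·sin(120.5°)) = -126.4 + j214.5 V
Step 2 — Sum components: V_total = -118.1 + j174.2 V.
Step 3 — Convert to polar: |V_total| = 210.4 V, ∠V_total = 124.1°.

V_total = 210.4∠124.1° V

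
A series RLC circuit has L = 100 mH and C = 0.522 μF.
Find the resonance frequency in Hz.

Step 1 — Resonance condition Im(Z)=0 gives ω₀ = 1/√(LC).
Step 2 — ω₀ = 1/√(0.1·5.22e-07) = 4377 rad/s.
Step 3 — f₀ = ω₀/(2π) = 696.6 Hz.

f₀ = 696.6 Hz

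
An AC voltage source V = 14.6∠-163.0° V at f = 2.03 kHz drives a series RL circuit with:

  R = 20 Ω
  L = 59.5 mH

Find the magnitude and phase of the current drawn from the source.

Step 1 — Angular frequency: ω = 2π·f = 2π·2030 = 1.275e+04 rad/s.
Step 2 — Component impedances:
  R: Z = R = 20 Ω
  L: Z = jωL = j·1.275e+04·0.0595 = 0 + j758.9 Ω
Step 3 — Series combination: Z_total = R + L = 20 + j758.9 Ω = 759.2∠88.5° Ω.
Step 4 — Source phasor: V = 14.6∠-163.0° V = -13.96 - j4.269 V.
Step 5 — Ohm's law: I = V / Z_total = (-13.96 - j4.269) / (20 + j758.9) = -0.006105 + j0.01824 A.
Step 6 — Convert to polar: |I| = 0.01923 A, ∠I = 108.5°.

I = 0.01923∠108.5° A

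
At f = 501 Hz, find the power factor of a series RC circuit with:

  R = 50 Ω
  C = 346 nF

Step 1 — Angular frequency: ω = 2π·f = 2π·501 = 3148 rad/s.
Step 2 — Component impedances:
  R: Z = R = 50 Ω
  C: Z = 1/(jωC) = -j/(ω·C) = 0 - j918.1 Ω
Step 3 — Series combination: Z_total = R + C = 50 - j918.1 Ω = 919.5∠-86.9° Ω.
Step 4 — Power factor: PF = cos(φ) = Re(Z)/|Z| = 50/919.5 = 0.05438.
Step 5 — Type: Im(Z) = -918.1 ⇒ leading (phase φ = -86.9°).

PF = 0.05438 (leading, φ = -86.9°)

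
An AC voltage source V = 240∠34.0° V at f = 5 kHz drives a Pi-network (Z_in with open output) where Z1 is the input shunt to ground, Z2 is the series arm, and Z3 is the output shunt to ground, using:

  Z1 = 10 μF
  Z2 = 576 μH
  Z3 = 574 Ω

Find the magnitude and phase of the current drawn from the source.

Step 1 — Angular frequency: ω = 2π·f = 2π·5000 = 3.142e+04 rad/s.
Step 2 — Component impedances:
  Z1: Z = 1/(jωC) = -j/(ω·C) = 0 - j3.183 Ω
  Z2: Z = jωL = j·3.142e+04·0.000576 = 0 + j18.1 Ω
  Z3: Z = R = 574 Ω
Step 3 — With open output, the series arm Z2 and the output shunt Z3 appear in series to ground: Z2 + Z3 = 574 + j18.1 Ω.
Step 4 — Parallel with input shunt Z1: Z_in = Z1 || (Z2 + Z3) = 0.01764 - j3.184 Ω = 3.184∠-89.7° Ω.
Step 5 — Source phasor: V = 240∠34.0° V = 199 + j134.2 V.
Step 6 — Ohm's law: I = V / Z_total = (199 + j134.2) / (0.01764 - j3.184) = -41.81 + j62.73 A.
Step 7 — Convert to polar: |I| = 75.39 A, ∠I = 123.7°.

I = 75.39∠123.7° A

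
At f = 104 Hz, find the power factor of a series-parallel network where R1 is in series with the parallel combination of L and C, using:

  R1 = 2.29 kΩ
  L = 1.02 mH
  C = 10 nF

Step 1 — Angular frequency: ω = 2π·f = 2π·104 = 653.5 rad/s.
Step 2 — Component impedances:
  R1: Z = R = 2290 Ω
  L: Z = jωL = j·653.5·0.00102 = 0 + j0.6665 Ω
  C: Z = 1/(jωC) = -j/(ω·C) = 0 - j1.53e+05 Ω
Step 3 — Parallel branch: L || C = 1/(1/L + 1/C) = 0 + j0.6665 Ω.
Step 4 — Series with R1: Z_total = R1 + (L || C) = 2290 + j0.6665 Ω = 2290∠0.0° Ω.
Step 5 — Power factor: PF = cos(φ) = Re(Z)/|Z| = 2290/2290 = 1.
Step 6 — Type: Im(Z) = 0.6665 ⇒ lagging (phase φ = 0.0°).

PF = 1 (lagging, φ = 0.0°)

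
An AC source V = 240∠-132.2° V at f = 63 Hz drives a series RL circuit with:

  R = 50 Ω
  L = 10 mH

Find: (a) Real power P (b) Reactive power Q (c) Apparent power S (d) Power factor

Step 1 — Angular frequency: ω = 2π·f = 2π·63 = 395.8 rad/s.
Step 2 — Component impedances:
  R: Z = R = 50 Ω
  L: Z = jωL = j·395.8·0.01 = 0 + j3.958 Ω
Step 3 — Series combination: Z_total = R + L = 50 + j3.958 Ω = 50.16∠4.5° Ω.
Step 4 — Source phasor: V = 240∠-132.2° V = -161.2 - j177.8 V.
Step 5 — Current: I = V / Z = -3.484 - j3.28 A = 4.785∠-136.7° A.
Step 6 — Complex power: S = V·I* = 1145 + j90.63 VA.
Step 7 — Real power: P = Re(S) = 1145 W.
Step 8 — Reactive power: Q = Im(S) = 90.63 VAR.
Step 9 — Apparent power: |S| = 1148 VA.
Step 10 — Power factor: PF = P/|S| = 0.9969 (lagging).

(a) P = 1145 W  (b) Q = 90.63 VAR  (c) S = 1148 VA  (d) PF = 0.9969 (lagging)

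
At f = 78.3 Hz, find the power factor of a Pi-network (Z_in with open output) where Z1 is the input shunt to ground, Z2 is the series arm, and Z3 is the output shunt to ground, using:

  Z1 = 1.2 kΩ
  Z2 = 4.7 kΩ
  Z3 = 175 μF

Step 1 — Angular frequency: ω = 2π·f = 2π·78.3 = 492 rad/s.
Step 2 — Component impedances:
  Z1: Z = R = 1200 Ω
  Z2: Z = R = 4700 Ω
  Z3: Z = 1/(jωC) = -j/(ω·C) = 0 - j11.62 Ω
Step 3 — With open output, the series arm Z2 and the output shunt Z3 appear in series to ground: Z2 + Z3 = 4700 - j11.62 Ω.
Step 4 — Parallel with input shunt Z1: Z_in = Z1 || (Z2 + Z3) = 955.9 - j0.4805 Ω = 955.9∠-0.0° Ω.
Step 5 — Power factor: PF = cos(φ) = Re(Z)/|Z| = 955.9/955.9 = 1.
Step 6 — Type: Im(Z) = -0.4805 ⇒ leading (phase φ = -0.0°).

PF = 1 (leading, φ = -0.0°)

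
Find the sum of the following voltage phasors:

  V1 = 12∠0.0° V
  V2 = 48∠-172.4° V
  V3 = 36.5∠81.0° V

Step 1 — Convert each phasor to rectangular form:
  V1 = 12·(cos(0.0°) + j·sin(0.0°)) = 12 V
  V2 = 48·(cos(-172.4°) + j·sin(-172.4°)) = -47.58 - j6.348 V
  V3 = 36.5·(cos(81.0°) + j·sin(81.0°)) = 5.71 + j36.05 V
Step 2 — Sum components: V_total = -29.87 + j29.7 V.
Step 3 — Convert to polar: |V_total| = 42.12 V, ∠V_total = 135.2°.

V_total = 42.12∠135.2° V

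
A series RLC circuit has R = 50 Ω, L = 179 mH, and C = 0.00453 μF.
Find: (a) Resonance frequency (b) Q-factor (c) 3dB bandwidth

Step 1 — Resonance: ω₀ = 1/√(LC) = 1/√(0.179·4.53e-09) = 3.512e+04 rad/s.
Step 2 — f₀ = ω₀/(2π) = 5589 Hz.
Step 3 — Series Q: Q = ω₀L/R = 3.512e+04·0.179/50 = 125.7.
Step 4 — Bandwidth: Δω = ω₀/Q = 279.3 rad/s; BW = Δω/(2π) = 44.46 Hz.

(a) f₀ = 5589 Hz  (b) Q = 125.7  (c) BW = 44.46 Hz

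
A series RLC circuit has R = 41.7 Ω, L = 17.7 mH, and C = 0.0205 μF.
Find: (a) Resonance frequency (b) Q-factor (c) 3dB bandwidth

Step 1 — Resonance condition Im(Z)=0 gives ω₀ = 1/√(LC).
Step 2 — ω₀ = 1/√(0.0177·2.05e-08) = 5.25e+04 rad/s.
Step 3 — f₀ = ω₀/(2π) = 8355 Hz.
Step 4 — Series Q: Q = ω₀L/R = 5.25e+04·0.0177/41.7 = 22.28.
Step 5 — 3dB bandwidth: Δω = ω₀/Q = 2356 rad/s; BW = Δω/(2π) = 375 Hz.

(a) f₀ = 8355 Hz  (b) Q = 22.28  (c) BW = 375 Hz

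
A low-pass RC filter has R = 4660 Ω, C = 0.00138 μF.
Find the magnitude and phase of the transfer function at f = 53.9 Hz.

Step 1 — Angular frequency: ω = 2π·53.9 = 338.7 rad/s.
Step 2 — Transfer function: H(jω) = 1/(1 + jωRC).
Step 3 — Denominator: 1 + jωRC = 1 + j·338.7·4660·1.38e-09 = 1 + j0.002178.
Step 4 — H = 1 - j0.002178.
Step 5 — Magnitude: |H| = 1 (-0.0 dB); phase: φ = -0.1°.

|H| = 1 (-0.0 dB), φ = -0.1°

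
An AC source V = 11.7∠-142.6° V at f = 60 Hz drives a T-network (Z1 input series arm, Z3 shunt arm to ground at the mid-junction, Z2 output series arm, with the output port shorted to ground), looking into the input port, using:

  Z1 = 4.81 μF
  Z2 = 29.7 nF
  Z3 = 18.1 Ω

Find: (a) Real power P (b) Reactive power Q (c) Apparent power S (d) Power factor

Step 1 — Angular frequency: ω = 2π·f = 2π·60 = 377 rad/s.
Step 2 — Component impedances:
  Z1: Z = 1/(jωC) = -j/(ω·C) = 0 - j551.5 Ω
  Z2: Z = 1/(jωC) = -j/(ω·C) = 0 - j8.931e+04 Ω
  Z3: Z = R = 18.1 Ω
Step 3 — With the output port shorted to ground, the output series arm Z2 runs from the junction to ground; the shunt arm Z3 also runs from the junction to ground. They appear in parallel: Z3 || Z2 = 18.1 - j0.003668 Ω.
Step 4 — Series with input arm Z1: Z_in = Z1 + (Z3 || Z2) = 18.1 - j551.5 Ω = 551.8∠-88.1° Ω.
Step 5 — Source phasor: V = 11.7∠-142.6° V = -9.295 - j7.106 V.
Step 6 — Current: I = V / Z = 0.01232 - j0.01726 A = 0.0212∠-54.5° A.
Step 7 — Complex power: S = V·I* = 0.008138 - j0.248 VA.
Step 8 — Real power: P = Re(S) = 0.008138 W.
Step 9 — Reactive power: Q = Im(S) = -0.248 VAR.
Step 10 — Apparent power: |S| = 0.2481 VA.
Step 11 — Power factor: PF = P/|S| = 0.0328 (leading).

(a) P = 0.008138 W  (b) Q = -0.248 VAR  (c) S = 0.2481 VA  (d) PF = 0.0328 (leading)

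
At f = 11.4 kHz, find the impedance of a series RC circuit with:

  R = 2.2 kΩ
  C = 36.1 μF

Step 1 — Angular frequency: ω = 2π·f = 2π·1.14e+04 = 7.163e+04 rad/s.
Step 2 — Component impedances:
  R: Z = R = 2200 Ω
  C: Z = 1/(jωC) = -j/(ω·C) = 0 - j0.3867 Ω
Step 3 — Series combination: Z_total = R + C = 2200 - j0.3867 Ω = 2200∠-0.0° Ω.

Z = 2200 - j0.3867 Ω = 2200∠-0.0° Ω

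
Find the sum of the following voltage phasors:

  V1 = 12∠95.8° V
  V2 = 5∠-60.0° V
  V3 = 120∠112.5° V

Step 1 — Convert each phasor to rectangular form:
  V1 = 12·(cos(95.8°) + j·sin(95.8°)) = -1.213 + j11.94 V
  V2 = 5·(cos(-60.0°) + j·sin(-60.0°)) = 2.5 - j4.33 V
  V3 = 120·(cos(112.5°) + j·sin(112.5°)) = -45.92 + j110.9 V
Step 2 — Sum components: V_total = -44.63 + j118.5 V.
Step 3 — Convert to polar: |V_total| = 126.6 V, ∠V_total = 110.6°.

V_total = 126.6∠110.6° V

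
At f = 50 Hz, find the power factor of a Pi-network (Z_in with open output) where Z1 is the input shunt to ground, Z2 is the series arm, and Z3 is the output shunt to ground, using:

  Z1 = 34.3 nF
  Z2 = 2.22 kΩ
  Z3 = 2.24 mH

Step 1 — Angular frequency: ω = 2π·f = 2π·50 = 314.2 rad/s.
Step 2 — Component impedances:
  Z1: Z = 1/(jωC) = -j/(ω·C) = 0 - j9.28e+04 Ω
  Z2: Z = R = 2220 Ω
  Z3: Z = jωL = j·314.2·0.00224 = 0 + j0.7037 Ω
Step 3 — With open output, the series arm Z2 and the output shunt Z3 appear in series to ground: Z2 + Z3 = 2220 + j0.7037 Ω.
Step 4 — Parallel with input shunt Z1: Z_in = Z1 || (Z2 + Z3) = 2219 - j52.37 Ω = 2219∠-1.4° Ω.
Step 5 — Power factor: PF = cos(φ) = Re(Z)/|Z| = 2218.8/2219.4 = 0.9997.
Step 6 — Type: Im(Z) = -52.37 ⇒ leading (phase φ = -1.4°).

PF = 0.9997 (leading, φ = -1.4°)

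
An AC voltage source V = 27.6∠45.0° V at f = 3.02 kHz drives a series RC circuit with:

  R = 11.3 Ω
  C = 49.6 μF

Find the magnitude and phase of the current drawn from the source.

Step 1 — Angular frequency: ω = 2π·f = 2π·3020 = 1.898e+04 rad/s.
Step 2 — Component impedances:
  R: Z = R = 11.3 Ω
  C: Z = 1/(jωC) = -j/(ω·C) = 0 - j1.063 Ω
Step 3 — Series combination: Z_total = R + C = 11.3 - j1.063 Ω = 11.35∠-5.4° Ω.
Step 4 — Source phasor: V = 27.6∠45.0° V = 19.52 + j19.52 V.
Step 5 — Ohm's law: I = V / Z_total = (19.52 + j19.52) / (11.3 - j1.063) = 1.551 + j1.873 A.
Step 6 — Convert to polar: |I| = 2.432 A, ∠I = 50.4°.

I = 2.432∠50.4° A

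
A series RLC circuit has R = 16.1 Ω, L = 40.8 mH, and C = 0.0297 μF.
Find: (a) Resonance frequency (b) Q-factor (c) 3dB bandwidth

Step 1 — Resonance condition Im(Z)=0 gives ω₀ = 1/√(LC).
Step 2 — ω₀ = 1/√(0.0408·2.97e-08) = 2.873e+04 rad/s.
Step 3 — f₀ = ω₀/(2π) = 4572 Hz.
Step 4 — Series Q: Q = ω₀L/R = 2.873e+04·0.0408/16.1 = 72.8.
Step 5 — 3dB bandwidth: Δω = ω₀/Q = 394.6 rad/s; BW = Δω/(2π) = 62.8 Hz.

(a) f₀ = 4572 Hz  (b) Q = 72.8  (c) BW = 62.8 Hz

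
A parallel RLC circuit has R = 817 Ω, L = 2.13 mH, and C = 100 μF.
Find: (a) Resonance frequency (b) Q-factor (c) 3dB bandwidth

Step 1 — Resonance: ω₀ = 1/√(LC) = 1/√(0.00213·0.0001) = 2167 rad/s.
Step 2 — f₀ = ω₀/(2π) = 344.9 Hz.
Step 3 — Parallel Q: Q = R/(ω₀L) = 817/(2167·0.00213) = 177.
Step 4 — Bandwidth: Δω = ω₀/Q = 12.24 rad/s; BW = Δω/(2π) = 1.948 Hz.

(a) f₀ = 344.9 Hz  (b) Q = 177  (c) BW = 1.948 Hz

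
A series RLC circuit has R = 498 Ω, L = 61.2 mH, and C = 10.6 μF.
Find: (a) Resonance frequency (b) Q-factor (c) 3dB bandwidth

Step 1 — Resonance condition Im(Z)=0 gives ω₀ = 1/√(LC).
Step 2 — ω₀ = 1/√(0.0612·1.06e-05) = 1242 rad/s.
Step 3 — f₀ = ω₀/(2π) = 197.6 Hz.
Step 4 — Series Q: Q = ω₀L/R = 1242·0.0612/498 = 0.1526.
Step 5 — 3dB bandwidth: Δω = ω₀/Q = 8137 rad/s; BW = Δω/(2π) = 1295 Hz.

(a) f₀ = 197.6 Hz  (b) Q = 0.1526  (c) BW = 1295 Hz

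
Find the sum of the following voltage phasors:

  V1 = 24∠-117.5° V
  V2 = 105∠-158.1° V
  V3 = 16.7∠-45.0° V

Step 1 — Convert each phasor to rectangular form:
  V1 = 24·(cos(-117.5°) + j·sin(-117.5°)) = -11.08 - j21.29 V
  V2 = 105·(cos(-158.1°) + j·sin(-158.1°)) = -97.42 - j39.16 V
  V3 = 16.7·(cos(-45.0°) + j·sin(-45.0°)) = 11.81 - j11.81 V
Step 2 — Sum components: V_total = -96.7 - j72.26 V.
Step 3 — Convert to polar: |V_total| = 120.7 V, ∠V_total = -143.2°.

V_total = 120.7∠-143.2° V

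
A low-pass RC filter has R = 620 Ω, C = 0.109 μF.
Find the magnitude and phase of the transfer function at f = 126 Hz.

Step 1 — Angular frequency: ω = 2π·126 = 791.7 rad/s.
Step 2 — Transfer function: H(jω) = 1/(1 + jωRC).
Step 3 — Denominator: 1 + jωRC = 1 + j·791.7·620·1.09e-07 = 1 + j0.0535.
Step 4 — H = 0.9971 - j0.05335.
Step 5 — Magnitude: |H| = 0.9986 (-0.0 dB); phase: φ = -3.1°.

|H| = 0.9986 (-0.0 dB), φ = -3.1°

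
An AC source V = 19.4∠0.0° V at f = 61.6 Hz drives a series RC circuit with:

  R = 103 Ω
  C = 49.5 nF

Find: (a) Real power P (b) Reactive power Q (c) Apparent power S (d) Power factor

Step 1 — Angular frequency: ω = 2π·f = 2π·61.6 = 387 rad/s.
Step 2 — Component impedances:
  R: Z = R = 103 Ω
  C: Z = 1/(jωC) = -j/(ω·C) = 0 - j5.22e+04 Ω
Step 3 — Series combination: Z_total = R + C = 103 - j5.22e+04 Ω = 5.22e+04∠-89.9° Ω.
Step 4 — Source phasor: V = 19.4∠0.0° V = 19.4 V.
Step 5 — Current: I = V / Z = 7.334e-07 + j0.0003717 A = 0.0003717∠89.9° A.
Step 6 — Complex power: S = V·I* = 1.423e-05 - j0.007211 VA.
Step 7 — Real power: P = Re(S) = 1.423e-05 W.
Step 8 — Reactive power: Q = Im(S) = -0.007211 VAR.
Step 9 — Apparent power: |S| = 0.007211 VA.
Step 10 — Power factor: PF = P/|S| = 0.001973 (leading).

(a) P = 1.423e-05 W  (b) Q = -0.007211 VAR  (c) S = 0.007211 VA  (d) PF = 0.001973 (leading)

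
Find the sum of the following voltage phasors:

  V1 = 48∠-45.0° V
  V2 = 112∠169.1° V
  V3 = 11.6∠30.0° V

Step 1 — Convert each phasor to rectangular form:
  V1 = 48·(cos(-45.0°) + j·sin(-45.0°)) = 33.94 - j33.94 V
  V2 = 112·(cos(169.1°) + j·sin(169.1°)) = -110 + j21.18 V
  V3 = 11.6·(cos(30.0°) + j·sin(30.0°)) = 10.05 + j5.8 V
Step 2 — Sum components: V_total = -65.99 - j6.962 V.
Step 3 — Convert to polar: |V_total| = 66.36 V, ∠V_total = -174.0°.

V_total = 66.36∠-174.0° V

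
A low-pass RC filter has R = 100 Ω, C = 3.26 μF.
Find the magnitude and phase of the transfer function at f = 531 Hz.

Step 1 — Angular frequency: ω = 2π·531 = 3336 rad/s.
Step 2 — Transfer function: H(jω) = 1/(1 + jωRC).
Step 3 — Denominator: 1 + jωRC = 1 + j·3336·100·3.26e-06 = 1 + j1.088.
Step 4 — H = 0.4581 - j0.4982.
Step 5 — Magnitude: |H| = 0.6768 (-3.4 dB); phase: φ = -47.4°.

|H| = 0.6768 (-3.4 dB), φ = -47.4°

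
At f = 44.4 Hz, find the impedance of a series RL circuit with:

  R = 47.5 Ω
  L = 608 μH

Step 1 — Angular frequency: ω = 2π·f = 2π·44.4 = 279 rad/s.
Step 2 — Component impedances:
  R: Z = R = 47.5 Ω
  L: Z = jωL = j·279·0.000608 = 0 + j0.1696 Ω
Step 3 — Series combination: Z_total = R + L = 47.5 + j0.1696 Ω = 47.5∠0.2° Ω.

Z = 47.5 + j0.1696 Ω = 47.5∠0.2° Ω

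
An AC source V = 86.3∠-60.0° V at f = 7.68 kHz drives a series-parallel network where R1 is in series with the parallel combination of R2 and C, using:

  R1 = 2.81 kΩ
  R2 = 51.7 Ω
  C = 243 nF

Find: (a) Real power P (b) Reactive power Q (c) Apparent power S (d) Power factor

Step 1 — Angular frequency: ω = 2π·f = 2π·7680 = 4.825e+04 rad/s.
Step 2 — Component impedances:
  R1: Z = R = 2810 Ω
  R2: Z = R = 51.7 Ω
  C: Z = 1/(jωC) = -j/(ω·C) = 0 - j85.28 Ω
Step 3 — Parallel branch: R2 || C = 1/(1/R2 + 1/C) = 37.81 - j22.92 Ω.
Step 4 — Series with R1: Z_total = R1 + (R2 || C) = 2848 - j22.92 Ω = 2848∠-0.5° Ω.
Step 5 — Source phasor: V = 86.3∠-60.0° V = 43.15 - j74.74 V.
Step 6 — Current: I = V / Z = 0.01536 - j0.02612 A = 0.0303∠-59.5° A.
Step 7 — Complex power: S = V·I* = 2.615 - j0.02105 VA.
Step 8 — Real power: P = Re(S) = 2.615 W.
Step 9 — Reactive power: Q = Im(S) = -0.02105 VAR.
Step 10 — Apparent power: |S| = 2.615 VA.
Step 11 — Power factor: PF = P/|S| = 1 (leading).

(a) P = 2.615 W  (b) Q = -0.02105 VAR  (c) S = 2.615 VA  (d) PF = 1 (leading)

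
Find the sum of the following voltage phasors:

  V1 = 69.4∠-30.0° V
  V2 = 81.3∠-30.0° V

Step 1 — Convert each phasor to rectangular form:
  V1 = 69.4·(cos(-30.0°) + j·sin(-30.0°)) = 60.1 - j34.7 V
  V2 = 81.3·(cos(-30.0°) + j·sin(-30.0°)) = 70.41 - j40.65 V
Step 2 — Sum components: V_total = 130.5 - j75.35 V.
Step 3 — Convert to polar: |V_total| = 150.7 V, ∠V_total = -30.0°.

V_total = 150.7∠-30.0° V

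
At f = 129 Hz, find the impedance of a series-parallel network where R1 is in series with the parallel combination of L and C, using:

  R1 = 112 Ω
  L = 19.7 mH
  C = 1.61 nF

Step 1 — Angular frequency: ω = 2π·f = 2π·129 = 810.5 rad/s.
Step 2 — Component impedances:
  R1: Z = R = 112 Ω
  L: Z = jωL = j·810.5·0.0197 = 0 + j15.97 Ω
  C: Z = 1/(jωC) = -j/(ω·C) = 0 - j7.663e+05 Ω
Step 3 — Parallel branch: L || C = 1/(1/L + 1/C) = 0 + j15.97 Ω.
Step 4 — Series with R1: Z_total = R1 + (L || C) = 112 + j15.97 Ω = 113.1∠8.1° Ω.

Z = 112 + j15.97 Ω = 113.1∠8.1° Ω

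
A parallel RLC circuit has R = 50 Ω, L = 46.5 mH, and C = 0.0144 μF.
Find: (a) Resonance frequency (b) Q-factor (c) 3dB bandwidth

Step 1 — Resonance: ω₀ = 1/√(LC) = 1/√(0.0465·1.44e-08) = 3.864e+04 rad/s.
Step 2 — f₀ = ω₀/(2π) = 6151 Hz.
Step 3 — Parallel Q: Q = R/(ω₀L) = 50/(3.864e+04·0.0465) = 0.02782.
Step 4 — Bandwidth: Δω = ω₀/Q = 1.389e+06 rad/s; BW = Δω/(2π) = 2.21e+05 Hz.

(a) f₀ = 6151 Hz  (b) Q = 0.02782  (c) BW = 2.21e+05 Hz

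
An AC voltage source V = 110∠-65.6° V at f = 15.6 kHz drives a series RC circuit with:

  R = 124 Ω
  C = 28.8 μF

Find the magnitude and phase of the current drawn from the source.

Step 1 — Angular frequency: ω = 2π·f = 2π·1.56e+04 = 9.802e+04 rad/s.
Step 2 — Component impedances:
  R: Z = R = 124 Ω
  C: Z = 1/(jωC) = -j/(ω·C) = 0 - j0.3542 Ω
Step 3 — Series combination: Z_total = R + C = 124 - j0.3542 Ω = 124∠-0.2° Ω.
Step 4 — Source phasor: V = 110∠-65.6° V = 45.44 - j100.2 V.
Step 5 — Ohm's law: I = V / Z_total = (45.44 - j100.2) / (124 - j0.3542) = 0.3688 - j0.8068 A.
Step 6 — Convert to polar: |I| = 0.8871 A, ∠I = -65.4°.

I = 0.8871∠-65.4° A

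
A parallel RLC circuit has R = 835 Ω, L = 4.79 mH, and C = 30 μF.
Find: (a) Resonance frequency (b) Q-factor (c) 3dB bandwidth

Step 1 — Resonance: ω₀ = 1/√(LC) = 1/√(0.00479·3e-05) = 2638 rad/s.
Step 2 — f₀ = ω₀/(2π) = 419.8 Hz.
Step 3 — Parallel Q: Q = R/(ω₀L) = 835/(2638·0.00479) = 66.08.
Step 4 — Bandwidth: Δω = ω₀/Q = 39.92 rad/s; BW = Δω/(2π) = 6.353 Hz.

(a) f₀ = 419.8 Hz  (b) Q = 66.08  (c) BW = 6.353 Hz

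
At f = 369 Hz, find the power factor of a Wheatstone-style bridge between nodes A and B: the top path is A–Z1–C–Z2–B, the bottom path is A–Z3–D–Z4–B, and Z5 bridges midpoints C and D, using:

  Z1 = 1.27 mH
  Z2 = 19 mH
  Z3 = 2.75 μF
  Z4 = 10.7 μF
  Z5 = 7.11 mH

Step 1 — Angular frequency: ω = 2π·f = 2π·369 = 2318 rad/s.
Step 2 — Component impedances:
  Z1: Z = jωL = j·2318·0.00127 = 0 + j2.944 Ω
  Z2: Z = jωL = j·2318·0.019 = 0 + j44.05 Ω
  Z3: Z = 1/(jωC) = -j/(ω·C) = 0 - j156.8 Ω
  Z4: Z = 1/(jωC) = -j/(ω·C) = 0 - j40.31 Ω
  Z5: Z = jωL = j·2318·0.00711 = 0 + j16.48 Ω
Step 3 — Bridge requires nodal analysis (the Z5 bridge couples midpoints C and D, so the two paths cannot be reduced to a simple series/parallel combination). Setting node B to ground and injecting 1 A at node A, the 3-node admittance system at A, C, D solves to V_A = Z_AB = 0 - j38.94 Ω = 38.94∠-90.0° Ω.
Step 4 — Power factor: PF = cos(φ) = Re(Z)/|Z| = 0/38.94 = 0.
Step 5 — Type: Im(Z) = -38.94 ⇒ leading (phase φ = -90.0°).

PF = 0 (leading, φ = -90.0°)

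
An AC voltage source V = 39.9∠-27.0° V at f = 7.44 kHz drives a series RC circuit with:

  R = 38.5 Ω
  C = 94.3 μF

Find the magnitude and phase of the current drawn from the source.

Step 1 — Angular frequency: ω = 2π·f = 2π·7440 = 4.675e+04 rad/s.
Step 2 — Component impedances:
  R: Z = R = 38.5 Ω
  C: Z = 1/(jωC) = -j/(ω·C) = 0 - j0.2268 Ω
Step 3 — Series combination: Z_total = R + C = 38.5 - j0.2268 Ω = 38.5∠-0.3° Ω.
Step 4 — Source phasor: V = 39.9∠-27.0° V = 35.55 - j18.11 V.
Step 5 — Ohm's law: I = V / Z_total = (35.55 - j18.11) / (38.5 - j0.2268) = 0.9261 - j0.465 A.
Step 6 — Convert to polar: |I| = 1.036 A, ∠I = -26.7°.

I = 1.036∠-26.7° A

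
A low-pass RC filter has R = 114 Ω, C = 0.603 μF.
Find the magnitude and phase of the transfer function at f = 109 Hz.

Step 1 — Angular frequency: ω = 2π·109 = 684.9 rad/s.
Step 2 — Transfer function: H(jω) = 1/(1 + jωRC).
Step 3 — Denominator: 1 + jωRC = 1 + j·684.9·114·6.03e-07 = 1 + j0.04708.
Step 4 — H = 0.9978 - j0.04698.
Step 5 — Magnitude: |H| = 0.9989 (-0.0 dB); phase: φ = -2.7°.

|H| = 0.9989 (-0.0 dB), φ = -2.7°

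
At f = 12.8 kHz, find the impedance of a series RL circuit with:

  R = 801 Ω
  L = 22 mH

Step 1 — Angular frequency: ω = 2π·f = 2π·1.28e+04 = 8.042e+04 rad/s.
Step 2 — Component impedances:
  R: Z = R = 801 Ω
  L: Z = jωL = j·8.042e+04·0.022 = 0 + j1769 Ω
Step 3 — Series combination: Z_total = R + L = 801 + j1769 Ω = 1942∠65.6° Ω.

Z = 801 + j1769 Ω = 1942∠65.6° Ω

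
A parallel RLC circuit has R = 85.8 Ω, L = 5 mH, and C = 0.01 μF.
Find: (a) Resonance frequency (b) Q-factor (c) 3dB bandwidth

Step 1 — Resonance: ω₀ = 1/√(LC) = 1/√(0.005·1e-08) = 1.414e+05 rad/s.
Step 2 — f₀ = ω₀/(2π) = 2.251e+04 Hz.
Step 3 — Parallel Q: Q = R/(ω₀L) = 85.8/(1.414e+05·0.005) = 0.1213.
Step 4 — Bandwidth: Δω = ω₀/Q = 1.166e+06 rad/s; BW = Δω/(2π) = 1.855e+05 Hz.

(a) f₀ = 2.251e+04 Hz  (b) Q = 0.1213  (c) BW = 1.855e+05 Hz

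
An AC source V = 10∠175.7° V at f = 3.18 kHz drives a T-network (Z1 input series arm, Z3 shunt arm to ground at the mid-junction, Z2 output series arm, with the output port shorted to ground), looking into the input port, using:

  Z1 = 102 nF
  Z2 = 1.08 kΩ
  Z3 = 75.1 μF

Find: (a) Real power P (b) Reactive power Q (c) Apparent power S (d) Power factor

Step 1 — Angular frequency: ω = 2π·f = 2π·3180 = 1.998e+04 rad/s.
Step 2 — Component impedances:
  Z1: Z = 1/(jωC) = -j/(ω·C) = 0 - j490.7 Ω
  Z2: Z = R = 1080 Ω
  Z3: Z = 1/(jωC) = -j/(ω·C) = 0 - j0.6664 Ω
Step 3 — With the output port shorted to ground, the output series arm Z2 runs from the junction to ground; the shunt arm Z3 also runs from the junction to ground. They appear in parallel: Z3 || Z2 = 0.0004112 - j0.6664 Ω.
Step 4 — Series with input arm Z1: Z_in = Z1 + (Z3 || Z2) = 0.0004112 - j491.3 Ω = 491.3∠-90.0° Ω.
Step 5 — Source phasor: V = 10∠175.7° V = -9.972 + j0.7498 V.
Step 6 — Current: I = V / Z = -0.001526 - j0.0203 A = 0.02035∠-94.3° A.
Step 7 — Complex power: S = V·I* = 1.703e-07 - j0.2035 VA.
Step 8 — Real power: P = Re(S) = 1.703e-07 W.
Step 9 — Reactive power: Q = Im(S) = -0.2035 VAR.
Step 10 — Apparent power: |S| = 0.2035 VA.
Step 11 — Power factor: PF = P/|S| = 8.37e-07 (leading).

(a) P = 1.703e-07 W  (b) Q = -0.2035 VAR  (c) S = 0.2035 VA  (d) PF = 8.37e-07 (leading)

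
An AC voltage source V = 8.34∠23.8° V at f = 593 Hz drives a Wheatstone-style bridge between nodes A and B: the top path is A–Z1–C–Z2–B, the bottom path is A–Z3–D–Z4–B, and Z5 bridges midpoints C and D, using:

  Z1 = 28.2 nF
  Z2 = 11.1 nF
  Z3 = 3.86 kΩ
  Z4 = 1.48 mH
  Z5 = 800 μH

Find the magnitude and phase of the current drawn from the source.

Step 1 — Angular frequency: ω = 2π·f = 2π·593 = 3726 rad/s.
Step 2 — Component impedances:
  Z1: Z = 1/(jωC) = -j/(ω·C) = 0 - j9517 Ω
  Z2: Z = 1/(jωC) = -j/(ω·C) = 0 - j2.418e+04 Ω
  Z3: Z = R = 3860 Ω
  Z4: Z = jωL = j·3726·0.00148 = 0 + j5.514 Ω
  Z5: Z = jωL = j·3726·0.0008 = 0 + j2.981 Ω
Step 3 — Bridge requires nodal analysis (the Z5 bridge couples midpoints C and D, so the two paths cannot be reduced to a simple series/parallel combination). Setting node B to ground and injecting 1 A at node A, the 3-node admittance system at A, C, D solves to V_A = Z_AB = 3314 - j1339 Ω = 3575∠-22.0° Ω.
Step 4 — Source phasor: V = 8.34∠23.8° V = 7.631 + j3.366 V.
Step 5 — Ohm's law: I = V / Z_total = (7.631 + j3.366) / (3314 - j1339) = 0.001626 + j0.001673 A.
Step 6 — Convert to polar: |I| = 0.002333 A, ∠I = 45.8°.

I = 0.002333∠45.8° A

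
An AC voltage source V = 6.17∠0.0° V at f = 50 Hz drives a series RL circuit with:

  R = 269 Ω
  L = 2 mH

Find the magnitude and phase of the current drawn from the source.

Step 1 — Angular frequency: ω = 2π·f = 2π·50 = 314.2 rad/s.
Step 2 — Component impedances:
  R: Z = R = 269 Ω
  L: Z = jωL = j·314.2·0.002 = 0 + j0.6283 Ω
Step 3 — Series combination: Z_total = R + L = 269 + j0.6283 Ω = 269∠0.1° Ω.
Step 4 — Source phasor: V = 6.17∠0.0° V = 6.17 V.
Step 5 — Ohm's law: I = V / Z_total = (6.17) / (269 + j0.6283) = 0.02294 - j5.357e-05 A.
Step 6 — Convert to polar: |I| = 0.02294 A, ∠I = -0.1°.

I = 0.02294∠-0.1° A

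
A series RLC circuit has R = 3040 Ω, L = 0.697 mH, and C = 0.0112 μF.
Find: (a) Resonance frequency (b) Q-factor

Step 1 — Resonance condition Im(Z)=0 gives ω₀ = 1/√(LC).
Step 2 — ω₀ = 1/√(0.000697·1.12e-08) = 3.579e+05 rad/s.
Step 3 — f₀ = ω₀/(2π) = 5.696e+04 Hz.
Step 4 — Series Q: Q = ω₀L/R = 3.579e+05·0.000697/3040 = 0.08206.

(a) f₀ = 5.696e+04 Hz  (b) Q = 0.08206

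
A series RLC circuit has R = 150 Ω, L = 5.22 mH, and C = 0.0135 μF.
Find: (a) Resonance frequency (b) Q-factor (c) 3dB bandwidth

Step 1 — Resonance condition Im(Z)=0 gives ω₀ = 1/√(LC).
Step 2 — ω₀ = 1/√(0.00522·1.35e-08) = 1.191e+05 rad/s.
Step 3 — f₀ = ω₀/(2π) = 1.896e+04 Hz.
Step 4 — Series Q: Q = ω₀L/R = 1.191e+05·0.00522/150 = 4.146.
Step 5 — 3dB bandwidth: Δω = ω₀/Q = 2.874e+04 rad/s; BW = Δω/(2π) = 4573 Hz.

(a) f₀ = 1.896e+04 Hz  (b) Q = 4.146  (c) BW = 4573 Hz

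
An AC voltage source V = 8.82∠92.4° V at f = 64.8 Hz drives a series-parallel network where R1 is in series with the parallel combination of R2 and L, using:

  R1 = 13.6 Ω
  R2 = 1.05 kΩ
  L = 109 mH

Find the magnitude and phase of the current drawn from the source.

Step 1 — Angular frequency: ω = 2π·f = 2π·64.8 = 407.2 rad/s.
Step 2 — Component impedances:
  R1: Z = R = 13.6 Ω
  R2: Z = R = 1050 Ω
  L: Z = jωL = j·407.2·0.109 = 0 + j44.38 Ω
Step 3 — Parallel branch: R2 || L = 1/(1/R2 + 1/L) = 1.872 + j44.3 Ω.
Step 4 — Series with R1: Z_total = R1 + (R2 || L) = 15.47 + j44.3 Ω = 46.92∠70.7° Ω.
Step 5 — Source phasor: V = 8.82∠92.4° V = -0.3693 + j8.812 V.
Step 6 — Ohm's law: I = V / Z_total = (-0.3693 + j8.812) / (15.47 + j44.3) = 0.1747 + j0.06935 A.
Step 7 — Convert to polar: |I| = 0.188 A, ∠I = 21.7°.

I = 0.188∠21.7° A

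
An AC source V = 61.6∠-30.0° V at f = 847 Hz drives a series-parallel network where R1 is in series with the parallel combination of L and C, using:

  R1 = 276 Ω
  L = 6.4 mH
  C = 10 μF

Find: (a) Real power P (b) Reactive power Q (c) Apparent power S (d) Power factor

Step 1 — Angular frequency: ω = 2π·f = 2π·847 = 5322 rad/s.
Step 2 — Component impedances:
  R1: Z = R = 276 Ω
  L: Z = jωL = j·5322·0.0064 = 0 + j34.06 Ω
  C: Z = 1/(jωC) = -j/(ω·C) = 0 - j18.79 Ω
Step 3 — Parallel branch: L || C = 1/(1/L + 1/C) = 0 - j41.91 Ω.
Step 4 — Series with R1: Z_total = R1 + (L || C) = 276 - j41.91 Ω = 279.2∠-8.6° Ω.
Step 5 — Source phasor: V = 61.6∠-30.0° V = 53.35 - j30.8 V.
Step 6 — Current: I = V / Z = 0.2055 - j0.08039 A = 0.2207∠-21.4° A.
Step 7 — Complex power: S = V·I* = 13.44 - j2.041 VA.
Step 8 — Real power: P = Re(S) = 13.44 W.
Step 9 — Reactive power: Q = Im(S) = -2.041 VAR.
Step 10 — Apparent power: |S| = 13.59 VA.
Step 11 — Power factor: PF = P/|S| = 0.9887 (leading).

(a) P = 13.44 W  (b) Q = -2.041 VAR  (c) S = 13.59 VA  (d) PF = 0.9887 (leading)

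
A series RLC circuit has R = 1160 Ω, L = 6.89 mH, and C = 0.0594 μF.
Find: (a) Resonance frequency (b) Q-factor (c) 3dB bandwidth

Step 1 — Resonance: ω₀ = 1/√(LC) = 1/√(0.00689·5.94e-08) = 4.943e+04 rad/s.
Step 2 — f₀ = ω₀/(2π) = 7867 Hz.
Step 3 — Series Q: Q = ω₀L/R = 4.943e+04·0.00689/1160 = 0.2936.
Step 4 — Bandwidth: Δω = ω₀/Q = 1.684e+05 rad/s; BW = Δω/(2π) = 2.68e+04 Hz.

(a) f₀ = 7867 Hz  (b) Q = 0.2936  (c) BW = 2.68e+04 Hz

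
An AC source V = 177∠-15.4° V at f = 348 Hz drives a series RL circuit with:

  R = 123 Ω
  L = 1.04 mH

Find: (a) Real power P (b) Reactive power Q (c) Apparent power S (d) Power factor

Step 1 — Angular frequency: ω = 2π·f = 2π·348 = 2187 rad/s.
Step 2 — Component impedances:
  R: Z = R = 123 Ω
  L: Z = jωL = j·2187·0.00104 = 0 + j2.274 Ω
Step 3 — Series combination: Z_total = R + L = 123 + j2.274 Ω = 123∠1.1° Ω.
Step 4 — Source phasor: V = 177∠-15.4° V = 170.6 - j47 V.
Step 5 — Current: I = V / Z = 1.38 - j0.4077 A = 1.439∠-16.5° A.
Step 6 — Complex power: S = V·I* = 254.6 + j4.707 VA.
Step 7 — Real power: P = Re(S) = 254.6 W.
Step 8 — Reactive power: Q = Im(S) = 4.707 VAR.
Step 9 — Apparent power: |S| = 254.7 VA.
Step 10 — Power factor: PF = P/|S| = 0.9998 (lagging).

(a) P = 254.6 W  (b) Q = 4.707 VAR  (c) S = 254.7 VA  (d) PF = 0.9998 (lagging)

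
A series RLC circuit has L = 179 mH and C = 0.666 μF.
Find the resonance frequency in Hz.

Step 1 — Resonance condition Im(Z)=0 gives ω₀ = 1/√(LC).
Step 2 — ω₀ = 1/√(0.179·6.66e-07) = 2896 rad/s.
Step 3 — f₀ = ω₀/(2π) = 461 Hz.

f₀ = 461 Hz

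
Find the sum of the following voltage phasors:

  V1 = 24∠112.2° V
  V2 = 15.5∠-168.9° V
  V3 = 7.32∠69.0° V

Step 1 — Convert each phasor to rectangular form:
  V1 = 24·(cos(112.2°) + j·sin(112.2°)) = -9.068 + j22.22 V
  V2 = 15.5·(cos(-168.9°) + j·sin(-168.9°)) = -15.21 - j2.984 V
  V3 = 7.32·(cos(69.0°) + j·sin(69.0°)) = 2.623 + j6.834 V
Step 2 — Sum components: V_total = -21.65 + j26.07 V.
Step 3 — Convert to polar: |V_total| = 33.89 V, ∠V_total = 129.7°.

V_total = 33.89∠129.7° V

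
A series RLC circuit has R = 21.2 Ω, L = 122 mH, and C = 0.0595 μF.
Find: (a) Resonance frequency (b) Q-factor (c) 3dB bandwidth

Step 1 — Resonance condition Im(Z)=0 gives ω₀ = 1/√(LC).
Step 2 — ω₀ = 1/√(0.122·5.95e-08) = 1.174e+04 rad/s.
Step 3 — f₀ = ω₀/(2π) = 1868 Hz.
Step 4 — Series Q: Q = ω₀L/R = 1.174e+04·0.122/21.2 = 67.54.
Step 5 — 3dB bandwidth: Δω = ω₀/Q = 173.8 rad/s; BW = Δω/(2π) = 27.66 Hz.

(a) f₀ = 1868 Hz  (b) Q = 67.54  (c) BW = 27.66 Hz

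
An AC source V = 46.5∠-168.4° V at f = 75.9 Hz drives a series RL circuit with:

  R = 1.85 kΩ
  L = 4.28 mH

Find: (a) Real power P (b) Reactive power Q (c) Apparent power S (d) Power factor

Step 1 — Angular frequency: ω = 2π·f = 2π·75.9 = 476.9 rad/s.
Step 2 — Component impedances:
  R: Z = R = 1850 Ω
  L: Z = jωL = j·476.9·0.00428 = 0 + j2.041 Ω
Step 3 — Series combination: Z_total = R + L = 1850 + j2.041 Ω = 1850∠0.1° Ω.
Step 4 — Source phasor: V = 46.5∠-168.4° V = -45.55 - j9.35 V.
Step 5 — Current: I = V / Z = -0.02463 - j0.005027 A = 0.02514∠-168.5° A.
Step 6 — Complex power: S = V·I* = 1.169 + j0.00129 VA.
Step 7 — Real power: P = Re(S) = 1.169 W.
Step 8 — Reactive power: Q = Im(S) = 0.00129 VAR.
Step 9 — Apparent power: |S| = 1.169 VA.
Step 10 — Power factor: PF = P/|S| = 1 (lagging).

(a) P = 1.169 W  (b) Q = 0.00129 VAR  (c) S = 1.169 VA  (d) PF = 1 (lagging)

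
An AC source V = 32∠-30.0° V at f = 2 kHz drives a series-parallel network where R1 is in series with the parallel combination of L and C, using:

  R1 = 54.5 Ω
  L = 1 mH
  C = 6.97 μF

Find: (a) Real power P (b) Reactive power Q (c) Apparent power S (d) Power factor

Step 1 — Angular frequency: ω = 2π·f = 2π·2000 = 1.257e+04 rad/s.
Step 2 — Component impedances:
  R1: Z = R = 54.5 Ω
  L: Z = jωL = j·1.257e+04·0.001 = 0 + j12.57 Ω
  C: Z = 1/(jωC) = -j/(ω·C) = 0 - j11.42 Ω
Step 3 — Parallel branch: L || C = 1/(1/L + 1/C) = 0 - j124.8 Ω.
Step 4 — Series with R1: Z_total = R1 + (L || C) = 54.5 - j124.8 Ω = 136.2∠-66.4° Ω.
Step 5 — Source phasor: V = 32∠-30.0° V = 27.71 - j16 V.
Step 6 — Current: I = V / Z = 0.189 + j0.1395 A = 0.2349∠36.4° A.
Step 7 — Complex power: S = V·I* = 3.008 - j6.889 VA.
Step 8 — Real power: P = Re(S) = 3.008 W.
Step 9 — Reactive power: Q = Im(S) = -6.889 VAR.
Step 10 — Apparent power: |S| = 7.517 VA.
Step 11 — Power factor: PF = P/|S| = 0.4001 (leading).

(a) P = 3.008 W  (b) Q = -6.889 VAR  (c) S = 7.517 VA  (d) PF = 0.4001 (leading)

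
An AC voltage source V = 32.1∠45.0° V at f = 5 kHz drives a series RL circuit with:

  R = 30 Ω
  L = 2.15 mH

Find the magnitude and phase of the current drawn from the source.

Step 1 — Angular frequency: ω = 2π·f = 2π·5000 = 3.142e+04 rad/s.
Step 2 — Component impedances:
  R: Z = R = 30 Ω
  L: Z = jωL = j·3.142e+04·0.00215 = 0 + j67.54 Ω
Step 3 — Series combination: Z_total = R + L = 30 + j67.54 Ω = 73.91∠66.1° Ω.
Step 4 — Source phasor: V = 32.1∠45.0° V = 22.7 + j22.7 V.
Step 5 — Ohm's law: I = V / Z_total = (22.7 + j22.7) / (30 + j67.54) = 0.4053 - j0.156 A.
Step 6 — Convert to polar: |I| = 0.4343 A, ∠I = -21.1°.

I = 0.4343∠-21.1° A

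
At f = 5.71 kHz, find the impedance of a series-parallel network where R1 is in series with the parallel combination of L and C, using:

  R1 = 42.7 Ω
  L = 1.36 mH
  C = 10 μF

Step 1 — Angular frequency: ω = 2π·f = 2π·5710 = 3.588e+04 rad/s.
Step 2 — Component impedances:
  R1: Z = R = 42.7 Ω
  L: Z = jωL = j·3.588e+04·0.00136 = 0 + j48.79 Ω
  C: Z = 1/(jωC) = -j/(ω·C) = 0 - j2.787 Ω
Step 3 — Parallel branch: L || C = 1/(1/L + 1/C) = 0 - j2.956 Ω.
Step 4 — Series with R1: Z_total = R1 + (L || C) = 42.7 - j2.956 Ω = 42.8∠-4.0° Ω.

Z = 42.7 - j2.956 Ω = 42.8∠-4.0° Ω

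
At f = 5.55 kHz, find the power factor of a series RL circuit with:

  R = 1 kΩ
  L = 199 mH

Step 1 — Angular frequency: ω = 2π·f = 2π·5550 = 3.487e+04 rad/s.
Step 2 — Component impedances:
  R: Z = R = 1000 Ω
  L: Z = jωL = j·3.487e+04·0.199 = 0 + j6939 Ω
Step 3 — Series combination: Z_total = R + L = 1000 + j6939 Ω = 7011∠81.8° Ω.
Step 4 — Power factor: PF = cos(φ) = Re(Z)/|Z| = 1000/7011 = 0.1426.
Step 5 — Type: Im(Z) = 6939 ⇒ lagging (phase φ = 81.8°).

PF = 0.1426 (lagging, φ = 81.8°)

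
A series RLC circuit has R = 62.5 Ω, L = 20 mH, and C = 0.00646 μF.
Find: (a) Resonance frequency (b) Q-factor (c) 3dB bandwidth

Step 1 — Resonance condition Im(Z)=0 gives ω₀ = 1/√(LC).
Step 2 — ω₀ = 1/√(0.02·6.46e-09) = 8.798e+04 rad/s.
Step 3 — f₀ = ω₀/(2π) = 1.4e+04 Hz.
Step 4 — Series Q: Q = ω₀L/R = 8.798e+04·0.02/62.5 = 28.15.
Step 5 — 3dB bandwidth: Δω = ω₀/Q = 3125 rad/s; BW = Δω/(2π) = 497.4 Hz.

(a) f₀ = 1.4e+04 Hz  (b) Q = 28.15  (c) BW = 497.4 Hz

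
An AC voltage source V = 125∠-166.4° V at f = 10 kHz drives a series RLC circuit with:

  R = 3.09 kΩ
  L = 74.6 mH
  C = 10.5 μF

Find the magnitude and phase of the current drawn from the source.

Step 1 — Angular frequency: ω = 2π·f = 2π·1e+04 = 6.283e+04 rad/s.
Step 2 — Component impedances:
  R: Z = R = 3090 Ω
  L: Z = jωL = j·6.283e+04·0.0746 = 0 + j4687 Ω
  C: Z = 1/(jωC) = -j/(ω·C) = 0 - j1.516 Ω
Step 3 — Series combination: Z_total = R + L + C = 3090 + j4686 Ω = 5613∠56.6° Ω.
Step 4 — Source phasor: V = 125∠-166.4° V = -121.5 - j29.39 V.
Step 5 — Ohm's law: I = V / Z_total = (-121.5 - j29.39) / (3090 + j4686) = -0.01629 + j0.01519 A.
Step 6 — Convert to polar: |I| = 0.02227 A, ∠I = 137.0°.

I = 0.02227∠137.0° A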